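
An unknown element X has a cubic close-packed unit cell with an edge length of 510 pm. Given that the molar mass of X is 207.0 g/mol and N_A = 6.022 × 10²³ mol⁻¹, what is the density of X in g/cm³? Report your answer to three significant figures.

10.4 g/cm³

An FCC unit cell contains Z = 4 atoms.
Cell volume: a³ = (510 pm)³ = (5.100 × 10^-8 cm)³ = 1.327 × 10^-22 cm³.
ρ = Z·M/(N_A·a³) = 4 × 207.0 / (6.022 × 10²³ × 1.327 × 10^-22) = 10.37 g/cm³.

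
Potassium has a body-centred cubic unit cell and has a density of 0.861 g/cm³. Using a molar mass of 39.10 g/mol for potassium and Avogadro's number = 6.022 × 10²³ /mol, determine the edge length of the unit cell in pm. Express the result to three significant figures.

532 pm

With Z = 2 atoms per BCC cell, a³ = Z·M/(N_A·ρ) = 2 × 39.10 / (6.022 × 10²³ × 0.8610 g/cm³) = 1.508 × 10^-22 cm³.
a = (1.508 × 10^-22)^(1/3) = 5.323 × 10^-8 cm = 532 pm.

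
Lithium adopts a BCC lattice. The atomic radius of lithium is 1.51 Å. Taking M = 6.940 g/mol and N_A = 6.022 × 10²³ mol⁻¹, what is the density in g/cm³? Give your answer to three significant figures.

0.544 g/cm³

In a BCC lattice, atoms touch along the body diagonal, so √3·a = 4r, giving a = 3.487 Å = 3.487 × 10^-8 cm.
With Z = 2, ρ = Z·M/(N_A·a³) = 2 × 6.940 / (6.022 × 10²³ × 4.241 × 10^-23) = 0.5435 g/cm³.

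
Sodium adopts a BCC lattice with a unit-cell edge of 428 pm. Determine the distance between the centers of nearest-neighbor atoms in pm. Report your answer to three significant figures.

In a BCC structure, atoms touch along the body diagonal, so √3·a = 4r; the nearest-neighbor distance equals 2r = 0.8660·a.
d = 0.8660 × 428 = 371 pm.

371 pm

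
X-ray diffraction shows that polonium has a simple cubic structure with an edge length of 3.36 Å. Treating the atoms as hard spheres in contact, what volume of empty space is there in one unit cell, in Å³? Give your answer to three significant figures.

18.1 Å³

In a simple cubic lattice atoms touch along the cell edge, so a = 2r, so r = 0.5000a = 1.680 Å.
V_cell = a³ = 37.93 Å³; V_atoms = 1 × (4/3)πr³ = 19.86 Å³.
Empty space = 37.93 − 19.86 = 18.1 Å³.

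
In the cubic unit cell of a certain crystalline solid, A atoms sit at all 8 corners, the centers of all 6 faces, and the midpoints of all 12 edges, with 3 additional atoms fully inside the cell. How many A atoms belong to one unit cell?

Corner atoms are shared by 8 cells (1/8 each), face atoms by 2 (1/2 each), edge atoms by 4 (1/4 each), interior atoms are unshared.
Net atoms = 8 × 1/8 + 6 × 1/2 + 12 × 1/4 + 3 = 1 + 3 + 3 + 3 = 10.

10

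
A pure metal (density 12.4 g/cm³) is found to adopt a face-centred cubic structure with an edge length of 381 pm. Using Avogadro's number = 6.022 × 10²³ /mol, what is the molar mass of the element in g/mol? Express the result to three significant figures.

103 g/mol

An FCC cell has Z = 4 atoms; a = 3.810 × 10^-8 cm.
M = ρ·N_A·a³/Z = 12.4 × 6.022 × 10²³ × 5.531 × 10^-23 / 4 = 103 g/mol.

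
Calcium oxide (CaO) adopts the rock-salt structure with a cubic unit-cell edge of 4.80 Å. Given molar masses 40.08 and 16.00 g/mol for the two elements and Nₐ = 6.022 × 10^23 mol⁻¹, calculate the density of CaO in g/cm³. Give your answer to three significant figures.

3.37 g/cm³

The rock-salt structure contains Z = 4 formula units per cell; M(CaO) = 40.08 + 16.00 = 56.08 g/mol.
a³ = (4.800 × 10^-8 cm)³ = 1.106 × 10^-22 cm³.
ρ = 4 × 56.08 / (6.022 × 10²³ × 1.106 × 10^-22) = 3.368 g/cm³.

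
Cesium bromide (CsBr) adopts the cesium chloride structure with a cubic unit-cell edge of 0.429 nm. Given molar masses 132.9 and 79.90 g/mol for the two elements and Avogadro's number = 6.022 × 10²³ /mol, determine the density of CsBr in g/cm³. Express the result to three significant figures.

4.48 g/cm³

The cesium chloride structure contains Z = 1 formula unit per cell; M(CsBr) = 132.9 + 79.90 = 212.8 g/mol.
a³ = (4.290 × 10^-8 cm)³ = 7.895 × 10^-23 cm³.
ρ = 1 × 212.8 / (6.022 × 10²³ × 7.895 × 10^-23) = 4.476 g/cm³.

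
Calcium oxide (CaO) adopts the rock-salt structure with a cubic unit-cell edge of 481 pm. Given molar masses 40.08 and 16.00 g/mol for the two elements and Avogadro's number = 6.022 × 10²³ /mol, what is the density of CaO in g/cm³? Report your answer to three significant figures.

3.35 g/cm³

The rock-salt structure contains Z = 4 formula units per cell; M(CaO) = 40.08 + 16.00 = 56.08 g/mol.
a³ = (4.810 × 10^-8 cm)³ = 1.113 × 10^-22 cm³.
ρ = 4 × 56.08 / (6.022 × 10²³ × 1.113 × 10^-22) = 3.347 g/cm³.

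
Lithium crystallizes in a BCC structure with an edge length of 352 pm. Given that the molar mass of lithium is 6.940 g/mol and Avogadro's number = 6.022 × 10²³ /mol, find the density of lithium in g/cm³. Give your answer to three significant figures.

A BCC unit cell contains Z = 2 atoms.
Cell volume: a³ = (352 pm)³ = (3.520 × 10^-8 cm)³ = 4.361 × 10^-23 cm³.
ρ = Z·M/(N_A·a³) = 2 × 6.940 / (6.022 × 10²³ × 4.361 × 10^-23) = 0.5285 g/cm³.

0.528 g/cm³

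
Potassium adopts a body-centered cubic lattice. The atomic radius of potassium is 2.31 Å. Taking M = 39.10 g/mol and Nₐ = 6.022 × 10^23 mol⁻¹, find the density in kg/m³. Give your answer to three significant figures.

855 kg/m³

In a BCC lattice, atoms touch along the body diagonal, so √3·a = 4r, giving a = 5.335 Å = 5.335 × 10^-8 cm.
With Z = 2, ρ = Z·M/(N_A·a³) = 2 × 39.10 / (6.022 × 10²³ × 1.518 × 10^-22) = 0.8553 g/cm³ = 855 kg/m³.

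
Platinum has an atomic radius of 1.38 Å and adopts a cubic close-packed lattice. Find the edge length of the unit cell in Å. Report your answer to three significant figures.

In an FCC lattice, atoms touch along the face diagonal, so √2·a = 4r.
a = 4r/√2 = 4 × 1.38 / 1.4142 = 3.90 Å.

3.90 Å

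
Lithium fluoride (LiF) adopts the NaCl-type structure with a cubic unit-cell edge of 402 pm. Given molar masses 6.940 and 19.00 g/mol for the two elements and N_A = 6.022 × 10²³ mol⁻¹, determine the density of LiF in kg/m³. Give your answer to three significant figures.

The NaCl-type structure contains Z = 4 formula units per cell; M(LiF) = 6.940 + 19.00 = 25.94 g/mol.
a³ = (4.020 × 10^-8 cm)³ = 6.496 × 10^-23 cm³.
ρ = 4 × 25.94 / (6.022 × 10²³ × 6.496 × 10^-23) = 2.652 g/cm³ = 2650 kg/m³.

2650 kg/m³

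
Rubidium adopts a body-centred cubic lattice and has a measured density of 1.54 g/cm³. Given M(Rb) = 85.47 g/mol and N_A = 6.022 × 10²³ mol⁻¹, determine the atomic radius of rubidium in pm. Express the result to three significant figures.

For a BCC cell (Z = 2), a³ = Z·M/(N_A·ρ) = 2 × 85.47 / (6.022 × 10²³ × 1.540) = 1.843 × 10^-22 cm³, so a = 5.691 × 10^-8 cm = 569.1 pm.
Atoms touch along the body diagonal, so √3·a = 4r, so r = 0.4330 × a = 246 pm.

246 pm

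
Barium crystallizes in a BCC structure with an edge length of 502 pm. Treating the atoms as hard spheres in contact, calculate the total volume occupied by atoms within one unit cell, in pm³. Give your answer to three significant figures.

8.60 × 10^7 pm³

In a BCC lattice atoms touch along the body diagonal, so √3·a = 4r, so r = 0.4330a = 217.4 pm.
V_atoms = Z × (4/3)πr³ = 2 × (4/3)π × (217.4)³ = 8.60 × 10^7 pm³.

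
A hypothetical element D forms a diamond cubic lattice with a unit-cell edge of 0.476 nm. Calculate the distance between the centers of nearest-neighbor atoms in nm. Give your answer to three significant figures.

In a diamond cubic structure, nearest neighbors lie along the body diagonal with √3·a = 8r; the nearest-neighbor distance equals 2r = 0.4330·a.
d = 0.4330 × 0.476 = 0.206 nm.

0.206 nm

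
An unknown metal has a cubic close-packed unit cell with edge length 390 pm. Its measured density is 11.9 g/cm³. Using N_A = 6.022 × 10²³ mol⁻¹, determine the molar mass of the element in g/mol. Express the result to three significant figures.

106 g/mol

An FCC cell has Z = 4 atoms; a = 3.900 × 10^-8 cm.
M = ρ·N_A·a³/Z = 11.9 × 6.022 × 10²³ × 5.932 × 10^-23 / 4 = 106 g/mol.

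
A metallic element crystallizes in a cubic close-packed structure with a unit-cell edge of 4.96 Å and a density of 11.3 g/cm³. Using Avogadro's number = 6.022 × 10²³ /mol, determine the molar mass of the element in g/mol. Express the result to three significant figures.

An FCC cell has Z = 4 atoms; a = 4.960 × 10^-8 cm.
M = ρ·N_A·a³/Z = 11.3 × 6.022 × 10²³ × 1.220 × 10^-22 / 4 = 208 g/mol.

208 g/mol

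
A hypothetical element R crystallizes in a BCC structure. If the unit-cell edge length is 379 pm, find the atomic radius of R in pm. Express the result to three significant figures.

164 pm

In a BCC lattice, atoms touch along the body diagonal, so √3·a = 4r.
r = √3·a/4 = 1.7321 × 379 / 4 = 164 pm.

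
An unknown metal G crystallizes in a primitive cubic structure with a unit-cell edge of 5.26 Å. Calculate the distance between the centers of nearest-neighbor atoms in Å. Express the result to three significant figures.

5.26 Å

In a simple cubic structure, atoms touch along the cell edge, so a = 2r; the nearest-neighbor distance equals 2r = 1.000·a.
d = 1.000 × 5.26 = 5.26 Å.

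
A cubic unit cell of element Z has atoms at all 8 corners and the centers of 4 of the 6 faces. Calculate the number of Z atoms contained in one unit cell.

3

Corner atoms are shared by 8 cells (1/8 each), face atoms by 2 (1/2 each).
Net atoms = 8 × 1/8 + 4 × 1/2 = 1 + 2 = 3.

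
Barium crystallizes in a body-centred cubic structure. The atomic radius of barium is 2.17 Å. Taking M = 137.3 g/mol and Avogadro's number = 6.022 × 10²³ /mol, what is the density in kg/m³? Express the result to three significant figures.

3620 kg/m³

In a BCC lattice, atoms touch along the body diagonal, so √3·a = 4r, giving a = 5.011 Å = 5.011 × 10^-8 cm.
With Z = 2, ρ = Z·M/(N_A·a³) = 2 × 137.3 / (6.022 × 10²³ × 1.259 × 10^-22) = 3.623 g/cm³ = 3620 kg/m³.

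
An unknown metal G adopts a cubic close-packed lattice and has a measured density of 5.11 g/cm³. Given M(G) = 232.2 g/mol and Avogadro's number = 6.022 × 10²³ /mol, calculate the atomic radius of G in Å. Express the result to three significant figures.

For an FCC cell (Z = 4), a³ = Z·M/(N_A·ρ) = 4 × 232.2 / (6.022 × 10²³ × 5.110) = 3.018 × 10^-22 cm³, so a = 6.708 × 10^-8 cm = 6.708 Å.
Atoms touch along the face diagonal, so √2·a = 4r, so r = 0.3536 × a = 2.37 Å.

2.37 Å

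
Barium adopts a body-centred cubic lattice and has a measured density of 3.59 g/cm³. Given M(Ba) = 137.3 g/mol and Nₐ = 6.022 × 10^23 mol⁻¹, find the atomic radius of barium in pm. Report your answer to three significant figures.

218 pm

For a BCC cell (Z = 2), a³ = Z·M/(N_A·ρ) = 2 × 137.3 / (6.022 × 10²³ × 3.590) = 1.270 × 10^-22 cm³, so a = 5.027 × 10^-8 cm = 502.7 pm.
Atoms touch along the body diagonal, so √3·a = 4r, so r = 0.4330 × a = 218 pm.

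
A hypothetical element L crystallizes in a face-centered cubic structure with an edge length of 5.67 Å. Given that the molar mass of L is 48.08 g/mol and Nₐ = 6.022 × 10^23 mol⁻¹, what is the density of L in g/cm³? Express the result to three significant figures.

1.75 g/cm³

An FCC unit cell contains Z = 4 atoms.
Cell volume: a³ = (5.67 Å)³ = (5.670 × 10^-8 cm)³ = 1.823 × 10^-22 cm³.
ρ = Z·M/(N_A·a³) = 4 × 48.08 / (6.022 × 10²³ × 1.823 × 10^-22) = 1.752 g/cm³.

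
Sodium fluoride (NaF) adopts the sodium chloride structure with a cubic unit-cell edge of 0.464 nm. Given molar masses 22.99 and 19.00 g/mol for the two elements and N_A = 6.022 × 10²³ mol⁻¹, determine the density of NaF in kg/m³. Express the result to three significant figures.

The sodium chloride structure contains Z = 4 formula units per cell; M(NaF) = 22.99 + 19.00 = 41.99 g/mol.
a³ = (4.640 × 10^-8 cm)³ = 9.990 × 10^-23 cm³.
ρ = 4 × 41.99 / (6.022 × 10²³ × 9.990 × 10^-23) = 2.792 g/cm³ = 2790 kg/m³.

2790 kg/m³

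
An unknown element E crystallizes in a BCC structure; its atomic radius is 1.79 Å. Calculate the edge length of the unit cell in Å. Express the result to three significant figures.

In a BCC lattice, atoms touch along the body diagonal, so √3·a = 4r.
a = 4r/√3 = 4 × 1.79 / 1.7321 = 4.13 Å.

4.13 Å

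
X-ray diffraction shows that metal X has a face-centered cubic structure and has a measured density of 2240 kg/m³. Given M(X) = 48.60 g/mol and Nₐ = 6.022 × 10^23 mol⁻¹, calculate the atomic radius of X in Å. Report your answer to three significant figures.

1.85 Å

For an FCC cell (Z = 4), a³ = Z·M/(N_A·ρ) = 4 × 48.60 / (6.022 × 10²³ × 2.240) = 1.441 × 10^-22 cm³, so a = 5.243 × 10^-8 cm = 5.243 Å.
Atoms touch along the face diagonal, so √2·a = 4r, so r = 0.3536 × a = 1.85 Å.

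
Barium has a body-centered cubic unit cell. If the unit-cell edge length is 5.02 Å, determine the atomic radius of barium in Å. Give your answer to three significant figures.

In a BCC lattice, atoms touch along the body diagonal, so √3·a = 4r.
r = √3·a/4 = 1.7321 × 5.02 / 4 = 2.17 Å.

2.17 Å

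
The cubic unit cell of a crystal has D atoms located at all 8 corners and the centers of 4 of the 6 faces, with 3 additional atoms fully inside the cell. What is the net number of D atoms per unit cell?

Corner atoms are shared by 8 cells (1/8 each), face atoms by 2 (1/2 each), interior atoms are unshared.
Net atoms = 8 × 1/8 + 4 × 1/2 + 3 = 1 + 2 + 3 = 6.

6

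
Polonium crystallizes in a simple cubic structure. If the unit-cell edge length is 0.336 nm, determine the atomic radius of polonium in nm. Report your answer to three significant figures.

In a simple cubic lattice, atoms touch along the cell edge, so a = 2r.
r = a/2 = 0.336/2 = 0.168 nm.

0.168 nm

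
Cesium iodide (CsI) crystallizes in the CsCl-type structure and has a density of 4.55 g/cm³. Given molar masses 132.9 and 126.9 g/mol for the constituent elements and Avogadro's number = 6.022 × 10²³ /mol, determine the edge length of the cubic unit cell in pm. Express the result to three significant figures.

456 pm

M(CsI) = 259.8 g/mol; Z = 1 formula unit per cell.
a³ = Z·M/(N_A·ρ) = 1 × 259.8 / (6.022 × 10²³ × 4.55) = 9.482 × 10^-23 cm³, so a = 4.560 × 10^-8 cm = 456 pm.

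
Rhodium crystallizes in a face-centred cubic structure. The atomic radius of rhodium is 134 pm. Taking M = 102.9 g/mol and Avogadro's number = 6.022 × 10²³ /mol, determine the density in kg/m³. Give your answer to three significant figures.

In an FCC lattice, atoms touch along the face diagonal, so √2·a = 4r, giving a = 379.0 pm = 3.790 × 10^-8 cm.
With Z = 4, ρ = Z·M/(N_A·a³) = 4 × 102.9 / (6.022 × 10²³ × 5.444 × 10^-23) = 12.55 g/cm³ = 12600 kg/m³.

12600 kg/m³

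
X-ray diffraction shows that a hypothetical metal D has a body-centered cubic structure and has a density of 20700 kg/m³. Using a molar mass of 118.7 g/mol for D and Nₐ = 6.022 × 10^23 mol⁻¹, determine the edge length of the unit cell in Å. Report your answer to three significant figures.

2.67 Å

With Z = 2 atoms per BCC cell, a³ = Z·M/(N_A·ρ) = 2 × 118.7 / (6.022 × 10²³ × 20.70 g/cm³) = 1.904 × 10^-23 cm³.
a = (1.904 × 10^-23)^(1/3) = 2.670 × 10^-8 cm = 2.67 Å.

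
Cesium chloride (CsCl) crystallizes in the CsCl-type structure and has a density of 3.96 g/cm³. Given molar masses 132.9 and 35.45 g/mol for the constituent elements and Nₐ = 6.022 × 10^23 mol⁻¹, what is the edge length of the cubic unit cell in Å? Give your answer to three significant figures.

4.13 Å

M(CsCl) = 168.35 g/mol; Z = 1 formula unit per cell.
a³ = Z·M/(N_A·ρ) = 1 × 168.35 / (6.022 × 10²³ × 3.96) = 7.060 × 10^-23 cm³, so a = 4.133 × 10^-8 cm = 4.13 Å.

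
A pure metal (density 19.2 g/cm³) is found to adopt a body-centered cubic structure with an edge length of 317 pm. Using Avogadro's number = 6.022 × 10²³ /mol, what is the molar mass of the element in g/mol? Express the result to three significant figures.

A BCC cell has Z = 2 atoms; a = 3.170 × 10^-8 cm.
M = ρ·N_A·a³/Z = 19.2 × 6.022 × 10²³ × 3.186 × 10^-23 / 2 = 184 g/mol.

184 g/mol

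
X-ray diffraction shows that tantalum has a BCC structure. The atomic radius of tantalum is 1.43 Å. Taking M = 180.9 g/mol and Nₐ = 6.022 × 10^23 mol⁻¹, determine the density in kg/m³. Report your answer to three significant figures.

16700 kg/m³

In a BCC lattice, atoms touch along the body diagonal, so √3·a = 4r, giving a = 3.302 Å = 3.302 × 10^-8 cm.
With Z = 2, ρ = Z·M/(N_A·a³) = 2 × 180.9 / (6.022 × 10²³ × 3.602 × 10^-23) = 16.68 g/cm³ = 16700 kg/m³.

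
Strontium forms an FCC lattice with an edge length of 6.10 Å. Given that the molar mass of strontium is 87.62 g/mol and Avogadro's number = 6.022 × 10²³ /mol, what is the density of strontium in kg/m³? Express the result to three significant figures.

An FCC unit cell contains Z = 4 atoms.
Cell volume: a³ = (6.10 Å)³ = (6.100 × 10^-8 cm)³ = 2.270 × 10^-22 cm³.
ρ = Z·M/(N_A·a³) = 4 × 87.62 / (6.022 × 10²³ × 2.270 × 10^-22) = 2.564 g/cm³ = 2560 kg/m³.

2560 kg/m³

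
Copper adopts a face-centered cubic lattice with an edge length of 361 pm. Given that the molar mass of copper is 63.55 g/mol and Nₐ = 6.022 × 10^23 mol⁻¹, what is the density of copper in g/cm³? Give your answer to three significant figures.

8.97 g/cm³

An FCC unit cell contains Z = 4 atoms.
Cell volume: a³ = (361 pm)³ = (3.610 × 10^-8 cm)³ = 4.705 × 10^-23 cm³.
ρ = Z·M/(N_A·a³) = 4 × 63.55 / (6.022 × 10²³ × 4.705 × 10^-23) = 8.972 g/cm³.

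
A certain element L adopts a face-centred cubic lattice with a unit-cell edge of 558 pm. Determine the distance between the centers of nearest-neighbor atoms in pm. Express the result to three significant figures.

395 pm

In an FCC structure, atoms touch along the face diagonal, so √2·a = 4r; the nearest-neighbor distance equals 2r = 0.7071·a.
d = 0.7071 × 558 = 395 pm.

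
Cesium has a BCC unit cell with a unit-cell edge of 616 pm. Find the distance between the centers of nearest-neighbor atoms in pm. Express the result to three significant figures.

533 pm

In a BCC structure, atoms touch along the body diagonal, so √3·a = 4r; the nearest-neighbor distance equals 2r = 0.8660·a.
d = 0.8660 × 616 = 533 pm.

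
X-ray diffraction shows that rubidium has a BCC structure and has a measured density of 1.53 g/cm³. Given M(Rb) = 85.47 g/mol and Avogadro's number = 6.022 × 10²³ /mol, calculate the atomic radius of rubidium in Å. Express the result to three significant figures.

For a BCC cell (Z = 2), a³ = Z·M/(N_A·ρ) = 2 × 85.47 / (6.022 × 10²³ × 1.530) = 1.855 × 10^-22 cm³, so a = 5.703 × 10^-8 cm = 5.703 Å.
Atoms touch along the body diagonal, so √3·a = 4r, so r = 0.4330 × a = 2.47 Å.

2.47 Å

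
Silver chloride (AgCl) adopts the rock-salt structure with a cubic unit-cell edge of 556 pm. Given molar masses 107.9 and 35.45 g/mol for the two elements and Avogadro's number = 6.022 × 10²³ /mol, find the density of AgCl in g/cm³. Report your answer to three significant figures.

The rock-salt structure contains Z = 4 formula units per cell; M(AgCl) = 107.9 + 35.45 = 143.35 g/mol.
a³ = (5.560 × 10^-8 cm)³ = 1.719 × 10^-22 cm³.
ρ = 4 × 143.35 / (6.022 × 10²³ × 1.719 × 10^-22) = 5.540 g/cm³.

5.54 g/cm³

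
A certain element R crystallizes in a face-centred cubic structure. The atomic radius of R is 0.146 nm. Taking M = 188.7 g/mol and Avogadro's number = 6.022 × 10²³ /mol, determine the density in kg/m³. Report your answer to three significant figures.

In an FCC lattice, atoms touch along the face diagonal, so √2·a = 4r, giving a = 0.4130 nm = 4.130 × 10^-8 cm.
With Z = 4, ρ = Z·M/(N_A·a³) = 4 × 188.7 / (6.022 × 10²³ × 7.042 × 10^-23) = 17.80 g/cm³ = 17800 kg/m³.

17800 kg/m³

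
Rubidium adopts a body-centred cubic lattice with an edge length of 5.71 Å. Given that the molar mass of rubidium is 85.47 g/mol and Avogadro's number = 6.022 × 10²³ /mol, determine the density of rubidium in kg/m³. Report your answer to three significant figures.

A BCC unit cell contains Z = 2 atoms.
Cell volume: a³ = (5.71 Å)³ = (5.710 × 10^-8 cm)³ = 1.862 × 10^-22 cm³.
ρ = Z·M/(N_A·a³) = 2 × 85.47 / (6.022 × 10²³ × 1.862 × 10^-22) = 1.525 g/cm³ = 1520 kg/m³.

1520 kg/m³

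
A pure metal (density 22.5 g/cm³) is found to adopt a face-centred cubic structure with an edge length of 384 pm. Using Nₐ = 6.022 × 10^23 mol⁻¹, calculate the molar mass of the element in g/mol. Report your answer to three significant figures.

An FCC cell has Z = 4 atoms; a = 3.840 × 10^-8 cm.
M = ρ·N_A·a³/Z = 22.5 × 6.022 × 10²³ × 5.662 × 10^-23 / 4 = 192 g/mol.

192 g/mol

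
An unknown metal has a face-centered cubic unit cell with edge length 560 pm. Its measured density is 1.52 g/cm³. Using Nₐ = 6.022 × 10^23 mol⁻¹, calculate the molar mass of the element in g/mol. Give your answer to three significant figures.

An FCC cell has Z = 4 atoms; a = 5.600 × 10^-8 cm.
M = ρ·N_A·a³/Z = 1.52 × 6.022 × 10²³ × 1.756 × 10^-22 / 4 = 40.2 g/mol.

40.2 g/mol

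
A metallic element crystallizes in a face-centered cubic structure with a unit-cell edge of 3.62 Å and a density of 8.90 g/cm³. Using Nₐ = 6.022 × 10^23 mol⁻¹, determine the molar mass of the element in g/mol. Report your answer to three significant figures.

63.6 g/mol

An FCC cell has Z = 4 atoms; a = 3.620 × 10^-8 cm.
M = ρ·N_A·a³/Z = 8.90 × 6.022 × 10²³ × 4.744 × 10^-23 / 4 = 63.6 g/mol.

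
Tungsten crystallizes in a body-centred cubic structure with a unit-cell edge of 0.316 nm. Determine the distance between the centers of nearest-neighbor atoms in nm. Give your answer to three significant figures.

In a BCC structure, atoms touch along the body diagonal, so √3·a = 4r; the nearest-neighbor distance equals 2r = 0.8660·a.
d = 0.8660 × 0.316 = 0.274 nm.

0.274 nm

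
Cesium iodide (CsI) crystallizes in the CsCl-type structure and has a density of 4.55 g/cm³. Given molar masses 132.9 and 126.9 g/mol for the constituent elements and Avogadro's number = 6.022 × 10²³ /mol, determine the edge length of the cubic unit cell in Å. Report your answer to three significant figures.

4.56 Å

M(CsI) = 259.8 g/mol; Z = 1 formula unit per cell.
a³ = Z·M/(N_A·ρ) = 1 × 259.8 / (6.022 × 10²³ × 4.55) = 9.482 × 10^-23 cm³, so a = 4.560 × 10^-8 cm = 4.56 Å.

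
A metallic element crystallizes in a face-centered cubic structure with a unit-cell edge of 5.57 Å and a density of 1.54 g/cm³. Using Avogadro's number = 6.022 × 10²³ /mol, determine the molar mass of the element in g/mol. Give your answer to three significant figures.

An FCC cell has Z = 4 atoms; a = 5.570 × 10^-8 cm.
M = ρ·N_A·a³/Z = 1.54 × 6.022 × 10²³ × 1.728 × 10^-22 / 4 = 40.1 g/mol.

40.1 g/mol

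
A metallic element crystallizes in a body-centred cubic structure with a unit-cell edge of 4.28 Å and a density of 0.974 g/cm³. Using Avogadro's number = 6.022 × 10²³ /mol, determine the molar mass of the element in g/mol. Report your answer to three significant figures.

23.0 g/mol

A BCC cell has Z = 2 atoms; a = 4.280 × 10^-8 cm.
M = ρ·N_A·a³/Z = 0.974 × 6.022 × 10²³ × 7.840 × 10^-23 / 2 = 23.0 g/mol.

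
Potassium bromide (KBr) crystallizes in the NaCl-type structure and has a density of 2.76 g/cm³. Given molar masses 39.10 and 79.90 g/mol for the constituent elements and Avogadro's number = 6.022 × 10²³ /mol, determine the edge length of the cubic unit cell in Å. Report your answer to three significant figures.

6.59 Å

M(KBr) = 119.0 g/mol; Z = 4 formula units per cell.
a³ = Z·M/(N_A·ρ) = 4 × 119.0 / (6.022 × 10²³ × 2.76) = 2.864 × 10^-22 cm³, so a = 6.592 × 10^-8 cm = 6.59 Å.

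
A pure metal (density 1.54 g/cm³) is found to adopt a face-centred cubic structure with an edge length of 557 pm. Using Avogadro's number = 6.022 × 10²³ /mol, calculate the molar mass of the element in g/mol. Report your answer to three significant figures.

An FCC cell has Z = 4 atoms; a = 5.570 × 10^-8 cm.
M = ρ·N_A·a³/Z = 1.54 × 6.022 × 10²³ × 1.728 × 10^-22 / 4 = 40.1 g/mol.

40.1 g/mol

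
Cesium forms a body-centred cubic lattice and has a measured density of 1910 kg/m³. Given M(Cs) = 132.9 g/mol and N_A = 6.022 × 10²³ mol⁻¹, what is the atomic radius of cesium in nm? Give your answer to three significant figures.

For a BCC cell (Z = 2), a³ = Z·M/(N_A·ρ) = 2 × 132.9 / (6.022 × 10²³ × 1.910) = 2.311 × 10^-22 cm³, so a = 6.137 × 10^-8 cm = 0.6137 nm.
Atoms touch along the body diagonal, so √3·a = 4r, so r = 0.4330 × a = 0.266 nm.

0.266 nm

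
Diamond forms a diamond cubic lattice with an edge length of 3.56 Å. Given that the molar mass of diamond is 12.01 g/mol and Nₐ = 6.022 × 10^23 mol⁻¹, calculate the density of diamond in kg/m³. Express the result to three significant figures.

3540 kg/m³

A diamond cubic unit cell contains Z = 8 atoms.
Cell volume: a³ = (3.56 Å)³ = (3.560 × 10^-8 cm)³ = 4.512 × 10^-23 cm³.
ρ = Z·M/(N_A·a³) = 8 × 12.01 / (6.022 × 10²³ × 4.512 × 10^-23) = 3.536 g/cm³ = 3540 kg/m³.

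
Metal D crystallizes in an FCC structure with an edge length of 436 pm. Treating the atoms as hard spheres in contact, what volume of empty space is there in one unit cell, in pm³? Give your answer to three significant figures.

2.15 × 10^7 pm³

In an FCC lattice atoms touch along the face diagonal, so √2·a = 4r, so r = 0.3536a = 154.1 pm.
V_cell = a³ = 8.288 × 10^7 pm³; V_atoms = 4 × (4/3)πr³ = 6.137 × 10^7 pm³.
Empty space = 8.288 × 10^7 − 6.137 × 10^7 = 2.15 × 10^7 pm³.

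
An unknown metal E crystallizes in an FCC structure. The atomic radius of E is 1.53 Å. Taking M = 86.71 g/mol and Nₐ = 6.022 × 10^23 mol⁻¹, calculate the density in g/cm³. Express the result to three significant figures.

7.11 g/cm³

In an FCC lattice, atoms touch along the face diagonal, so √2·a = 4r, giving a = 4.327 Å = 4.327 × 10^-8 cm.
With Z = 4, ρ = Z·M/(N_A·a³) = 4 × 86.71 / (6.022 × 10²³ × 8.104 × 10^-23) = 7.107 g/cm³.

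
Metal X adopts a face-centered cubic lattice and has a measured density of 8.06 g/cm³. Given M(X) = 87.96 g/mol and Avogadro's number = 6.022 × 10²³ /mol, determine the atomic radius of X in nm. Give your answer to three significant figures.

For an FCC cell (Z = 4), a³ = Z·M/(N_A·ρ) = 4 × 87.96 / (6.022 × 10²³ × 8.060) = 7.249 × 10^-23 cm³, so a = 4.170 × 10^-8 cm = 0.4170 nm.
Atoms touch along the face diagonal, so √2·a = 4r, so r = 0.3536 × a = 0.147 nm.

0.147 nm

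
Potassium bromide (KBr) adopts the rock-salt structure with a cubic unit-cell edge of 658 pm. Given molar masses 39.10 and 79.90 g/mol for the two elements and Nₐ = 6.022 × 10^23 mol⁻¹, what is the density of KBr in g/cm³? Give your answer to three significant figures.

2.77 g/cm³

The rock-salt structure contains Z = 4 formula units per cell; M(KBr) = 39.10 + 79.90 = 119.0 g/mol.
a³ = (6.580 × 10^-8 cm)³ = 2.849 × 10^-22 cm³.
ρ = 4 × 119.0 / (6.022 × 10²³ × 2.849 × 10^-22) = 2.775 g/cm³.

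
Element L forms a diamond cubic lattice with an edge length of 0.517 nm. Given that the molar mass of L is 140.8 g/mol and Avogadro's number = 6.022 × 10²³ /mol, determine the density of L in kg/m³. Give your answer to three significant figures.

13500 kg/m³

A diamond cubic unit cell contains Z = 8 atoms.
Cell volume: a³ = (0.517 nm)³ = (5.170 × 10^-8 cm)³ = 1.382 × 10^-22 cm³.
ρ = Z·M/(N_A·a³) = 8 × 140.8 / (6.022 × 10²³ × 1.382 × 10^-22) = 13.54 g/cm³ = 13500 kg/m³.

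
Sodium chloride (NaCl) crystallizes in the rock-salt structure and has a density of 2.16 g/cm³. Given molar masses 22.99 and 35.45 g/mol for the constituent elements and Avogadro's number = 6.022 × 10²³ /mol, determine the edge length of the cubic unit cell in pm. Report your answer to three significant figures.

M(NaCl) = 58.44 g/mol; Z = 4 formula units per cell.
a³ = Z·M/(N_A·ρ) = 4 × 58.44 / (6.022 × 10²³ × 2.16) = 1.797 × 10^-22 cm³, so a = 5.643 × 10^-8 cm = 564 pm.

564 pm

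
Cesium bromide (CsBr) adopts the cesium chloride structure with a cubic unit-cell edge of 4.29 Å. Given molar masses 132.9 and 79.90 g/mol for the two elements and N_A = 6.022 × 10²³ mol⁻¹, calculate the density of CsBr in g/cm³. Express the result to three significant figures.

4.48 g/cm³

The cesium chloride structure contains Z = 1 formula unit per cell; M(CsBr) = 132.9 + 79.90 = 212.8 g/mol.
a³ = (4.290 × 10^-8 cm)³ = 7.895 × 10^-23 cm³.
ρ = 1 × 212.8 / (6.022 × 10²³ × 7.895 × 10^-23) = 4.476 g/cm³.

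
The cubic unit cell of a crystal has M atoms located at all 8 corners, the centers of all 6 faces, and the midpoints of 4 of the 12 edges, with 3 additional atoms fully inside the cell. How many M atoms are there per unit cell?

Corner atoms are shared by 8 cells (1/8 each), face atoms by 2 (1/2 each), edge atoms by 4 (1/4 each), interior atoms are unshared.
Net atoms = 8 × 1/8 + 6 × 1/2 + 4 × 1/4 + 3 = 1 + 3 + 1 + 3 = 8.

8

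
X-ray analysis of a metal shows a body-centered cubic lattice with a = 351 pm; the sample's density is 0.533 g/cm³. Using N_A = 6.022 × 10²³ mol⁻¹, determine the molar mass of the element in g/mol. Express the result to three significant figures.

A BCC cell has Z = 2 atoms; a = 3.510 × 10^-8 cm.
M = ρ·N_A·a³/Z = 0.533 × 6.022 × 10²³ × 4.324 × 10^-23 / 2 = 6.94 g/mol.

6.94 g/mol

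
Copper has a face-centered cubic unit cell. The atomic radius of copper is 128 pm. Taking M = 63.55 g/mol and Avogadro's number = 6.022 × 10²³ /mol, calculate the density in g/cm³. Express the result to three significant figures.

8.90 g/cm³

In an FCC lattice, atoms touch along the face diagonal, so √2·a = 4r, giving a = 362.0 pm = 3.620 × 10^-8 cm.
With Z = 4, ρ = Z·M/(N_A·a³) = 4 × 63.55 / (6.022 × 10²³ × 4.745 × 10^-23) = 8.895 g/cm³.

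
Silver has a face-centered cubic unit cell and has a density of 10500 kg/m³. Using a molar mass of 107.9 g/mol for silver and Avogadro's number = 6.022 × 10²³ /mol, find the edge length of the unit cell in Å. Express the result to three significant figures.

With Z = 4 atoms per FCC cell, a³ = Z·M/(N_A·ρ) = 4 × 107.9 / (6.022 × 10²³ × 10.50 g/cm³) = 6.826 × 10^-23 cm³.
a = (6.826 × 10^-23)^(1/3) = 4.087 × 10^-8 cm = 4.09 Å.

4.09 Å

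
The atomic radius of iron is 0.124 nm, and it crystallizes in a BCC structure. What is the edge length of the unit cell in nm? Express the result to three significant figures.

In a BCC lattice, atoms touch along the body diagonal, so √3·a = 4r.
a = 4r/√3 = 4 × 0.124 / 1.7321 = 0.286 nm.

0.286 nm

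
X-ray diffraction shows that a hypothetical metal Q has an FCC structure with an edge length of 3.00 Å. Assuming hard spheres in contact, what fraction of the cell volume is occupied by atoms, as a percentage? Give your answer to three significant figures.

In an FCC lattice atoms touch along the face diagonal, so √2·a = 4r, so r = 0.3536a = 1.061 Å.
Packing fraction = Z·(4/3)πr³ / a³ = 4 × (4/3)π × (1.061)³ / (3.00)³ = 0.7405 = 74.0%.

74.0%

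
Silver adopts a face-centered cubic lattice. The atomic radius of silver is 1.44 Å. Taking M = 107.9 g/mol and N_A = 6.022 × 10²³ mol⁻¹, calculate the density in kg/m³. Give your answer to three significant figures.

In an FCC lattice, atoms touch along the face diagonal, so √2·a = 4r, giving a = 4.073 Å = 4.073 × 10^-8 cm.
With Z = 4, ρ = Z·M/(N_A·a³) = 4 × 107.9 / (6.022 × 10²³ × 6.757 × 10^-23) = 10.61 g/cm³ = 10600 kg/m³.

10600 kg/m³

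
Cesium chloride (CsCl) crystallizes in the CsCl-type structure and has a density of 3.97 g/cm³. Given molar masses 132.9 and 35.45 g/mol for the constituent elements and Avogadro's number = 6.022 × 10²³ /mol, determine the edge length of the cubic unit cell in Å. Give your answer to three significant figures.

4.13 Å

M(CsCl) = 168.35 g/mol; Z = 1 formula unit per cell.
a³ = Z·M/(N_A·ρ) = 1 × 168.35 / (6.022 × 10²³ × 3.97) = 7.042 × 10^-23 cm³, so a = 4.129 × 10^-8 cm = 4.13 Å.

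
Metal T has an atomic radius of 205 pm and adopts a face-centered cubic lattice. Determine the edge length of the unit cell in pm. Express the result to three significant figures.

580 pm

In an FCC lattice, atoms touch along the face diagonal, so √2·a = 4r.
a = 4r/√2 = 4 × 205 / 1.4142 = 580 pm.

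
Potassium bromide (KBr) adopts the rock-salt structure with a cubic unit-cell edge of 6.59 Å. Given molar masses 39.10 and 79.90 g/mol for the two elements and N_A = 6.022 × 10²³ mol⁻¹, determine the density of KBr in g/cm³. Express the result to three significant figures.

2.76 g/cm³

The rock-salt structure contains Z = 4 formula units per cell; M(KBr) = 39.10 + 79.90 = 119.0 g/mol.
a³ = (6.590 × 10^-8 cm)³ = 2.862 × 10^-22 cm³.
ρ = 4 × 119.0 / (6.022 × 10²³ × 2.862 × 10^-22) = 2.762 g/cm³.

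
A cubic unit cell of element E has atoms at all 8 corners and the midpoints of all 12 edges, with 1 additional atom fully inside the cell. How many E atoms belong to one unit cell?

5

Corner atoms are shared by 8 cells (1/8 each), edge atoms by 4 (1/4 each), interior atoms are unshared.
Net atoms = 8 × 1/8 + 12 × 1/4 + 1 = 1 + 3 + 1 = 5.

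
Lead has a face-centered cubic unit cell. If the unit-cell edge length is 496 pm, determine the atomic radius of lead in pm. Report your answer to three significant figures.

175 pm

In an FCC lattice, atoms touch along the face diagonal, so √2·a = 4r.
r = √2·a/4 = 1.4142 × 496 / 4 = 175 pm.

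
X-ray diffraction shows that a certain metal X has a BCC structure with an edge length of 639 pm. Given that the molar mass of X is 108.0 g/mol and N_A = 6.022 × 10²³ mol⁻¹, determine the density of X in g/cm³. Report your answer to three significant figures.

A BCC unit cell contains Z = 2 atoms.
Cell volume: a³ = (639 pm)³ = (6.390 × 10^-8 cm)³ = 2.609 × 10^-22 cm³.
ρ = Z·M/(N_A·a³) = 2 × 108.0 / (6.022 × 10²³ × 2.609 × 10^-22) = 1.375 g/cm³.

1.37 g/cm³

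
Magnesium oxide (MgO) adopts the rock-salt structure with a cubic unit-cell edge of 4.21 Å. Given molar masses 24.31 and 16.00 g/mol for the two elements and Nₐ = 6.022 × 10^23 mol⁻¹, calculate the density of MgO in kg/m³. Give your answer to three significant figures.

The rock-salt structure contains Z = 4 formula units per cell; M(MgO) = 24.31 + 16.00 = 40.31 g/mol.
a³ = (4.210 × 10^-8 cm)³ = 7.462 × 10^-23 cm³.
ρ = 4 × 40.31 / (6.022 × 10²³ × 7.462 × 10^-23) = 3.588 g/cm³ = 3590 kg/m³.

3590 kg/m³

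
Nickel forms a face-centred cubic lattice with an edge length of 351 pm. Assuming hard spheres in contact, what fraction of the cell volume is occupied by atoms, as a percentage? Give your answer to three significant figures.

In an FCC lattice atoms touch along the face diagonal, so √2·a = 4r, so r = 0.3536a = 124.1 pm.
Packing fraction = Z·(4/3)πr³ / a³ = 4 × (4/3)π × (124.1)³ / (351)³ = 0.7405 = 74.0%.

74.0%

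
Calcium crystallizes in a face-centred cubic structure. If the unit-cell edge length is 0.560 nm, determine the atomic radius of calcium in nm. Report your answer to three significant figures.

In an FCC lattice, atoms touch along the face diagonal, so √2·a = 4r.
r = √2·a/4 = 1.4142 × 0.560 / 4 = 0.198 nm.

0.198 nm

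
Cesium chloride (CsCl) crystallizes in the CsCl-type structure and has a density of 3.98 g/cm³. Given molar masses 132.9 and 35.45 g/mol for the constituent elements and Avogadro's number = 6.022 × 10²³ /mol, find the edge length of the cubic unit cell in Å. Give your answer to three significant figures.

M(CsCl) = 168.35 g/mol; Z = 1 formula unit per cell.
a³ = Z·M/(N_A·ρ) = 1 × 168.35 / (6.022 × 10²³ × 3.98) = 7.024 × 10^-23 cm³, so a = 4.126 × 10^-8 cm = 4.13 Å.

4.13 Å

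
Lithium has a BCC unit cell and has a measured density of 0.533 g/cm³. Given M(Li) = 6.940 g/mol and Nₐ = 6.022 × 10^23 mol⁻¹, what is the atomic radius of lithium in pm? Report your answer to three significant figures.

152 pm

For a BCC cell (Z = 2), a³ = Z·M/(N_A·ρ) = 2 × 6.940 / (6.022 × 10²³ × 0.5330) = 4.324 × 10^-23 cm³, so a = 3.510 × 10^-8 cm = 351.0 pm.
Atoms touch along the body diagonal, so √3·a = 4r, so r = 0.4330 × a = 152 pm.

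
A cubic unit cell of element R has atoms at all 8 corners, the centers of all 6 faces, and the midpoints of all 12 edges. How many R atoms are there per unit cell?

7

Corner atoms are shared by 8 cells (1/8 each), face atoms by 2 (1/2 each), edge atoms by 4 (1/4 each).
Net atoms = 8 × 1/8 + 6 × 1/2 + 12 × 1/4 = 1 + 3 + 3 = 7.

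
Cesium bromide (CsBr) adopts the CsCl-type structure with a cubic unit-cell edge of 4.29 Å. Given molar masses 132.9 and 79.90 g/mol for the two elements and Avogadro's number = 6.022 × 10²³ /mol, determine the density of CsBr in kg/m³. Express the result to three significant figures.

4480 kg/m³

The CsCl-type structure contains Z = 1 formula unit per cell; M(CsBr) = 132.9 + 79.90 = 212.8 g/mol.
a³ = (4.290 × 10^-8 cm)³ = 7.895 × 10^-23 cm³.
ρ = 1 × 212.8 / (6.022 × 10²³ × 7.895 × 10^-23) = 4.476 g/cm³ = 4480 kg/m³.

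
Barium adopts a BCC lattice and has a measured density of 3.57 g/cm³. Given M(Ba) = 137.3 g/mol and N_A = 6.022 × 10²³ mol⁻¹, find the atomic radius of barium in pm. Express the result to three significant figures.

For a BCC cell (Z = 2), a³ = Z·M/(N_A·ρ) = 2 × 137.3 / (6.022 × 10²³ × 3.570) = 1.277 × 10^-22 cm³, so a = 5.036 × 10^-8 cm = 503.6 pm.
Atoms touch along the body diagonal, so √3·a = 4r, so r = 0.4330 × a = 218 pm.

218 pm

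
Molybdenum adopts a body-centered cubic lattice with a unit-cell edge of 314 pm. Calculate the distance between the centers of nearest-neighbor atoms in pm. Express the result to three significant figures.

In a BCC structure, atoms touch along the body diagonal, so √3·a = 4r; the nearest-neighbor distance equals 2r = 0.8660·a.
d = 0.8660 × 314 = 272 pm.

272 pm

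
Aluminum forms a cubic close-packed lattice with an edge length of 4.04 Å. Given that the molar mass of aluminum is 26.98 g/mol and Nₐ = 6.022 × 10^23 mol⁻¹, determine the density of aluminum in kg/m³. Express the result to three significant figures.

2720 kg/m³

An FCC unit cell contains Z = 4 atoms.
Cell volume: a³ = (4.04 Å)³ = (4.040 × 10^-8 cm)³ = 6.594 × 10^-23 cm³.
ρ = Z·M/(N_A·a³) = 4 × 26.98 / (6.022 × 10²³ × 6.594 × 10^-23) = 2.718 g/cm³ = 2720 kg/m³.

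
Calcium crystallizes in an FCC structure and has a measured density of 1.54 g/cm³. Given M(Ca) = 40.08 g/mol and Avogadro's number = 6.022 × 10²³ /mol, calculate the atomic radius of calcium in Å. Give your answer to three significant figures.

For an FCC cell (Z = 4), a³ = Z·M/(N_A·ρ) = 4 × 40.08 / (6.022 × 10²³ × 1.540) = 1.729 × 10^-22 cm³, so a = 5.571 × 10^-8 cm = 5.571 Å.
Atoms touch along the face diagonal, so √2·a = 4r, so r = 0.3536 × a = 1.97 Å.

1.97 Å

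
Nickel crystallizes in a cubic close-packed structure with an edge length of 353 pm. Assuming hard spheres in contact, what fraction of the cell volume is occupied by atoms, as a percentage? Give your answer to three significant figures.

74.0%

In an FCC lattice atoms touch along the face diagonal, so √2·a = 4r, so r = 0.3536a = 124.8 pm.
Packing fraction = Z·(4/3)πr³ / a³ = 4 × (4/3)π × (124.8)³ / (353)³ = 0.7405 = 74.0%.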